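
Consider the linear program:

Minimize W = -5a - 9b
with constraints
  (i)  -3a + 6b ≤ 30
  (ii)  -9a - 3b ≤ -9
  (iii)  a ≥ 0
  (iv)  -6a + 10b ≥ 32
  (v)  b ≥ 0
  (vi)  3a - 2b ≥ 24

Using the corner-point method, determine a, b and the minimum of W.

Vertices and W = -5a - 9b:
  (18, 14) → W = -216
  (17, 27/2) → W = -413/2
  (152/9, 40/3) → W = -1840/9

The optimum lies where -3a + 6b = 30 and -6a + 10b = 32.
Solving simultaneously gives a = 18, b = 14.

a = 18, b = 14, minimum W = -216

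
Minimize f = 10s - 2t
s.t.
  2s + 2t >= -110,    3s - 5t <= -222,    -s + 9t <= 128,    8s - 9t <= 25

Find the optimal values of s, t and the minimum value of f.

Feasible corners and f = 10s - 2t:
  (-497/8, 57/8) → f = -1271/2
  (-623/10, 73/10) → f = -3188/5
  (-679/11, 81/11) → f = -632

The binding constraints are 2s + 2t = -110 and -s + 9t = 128.
Solving simultaneously gives s = -623/10, t = 73/10.

s = -623/10, t = 73/10, minimum f = -3188/5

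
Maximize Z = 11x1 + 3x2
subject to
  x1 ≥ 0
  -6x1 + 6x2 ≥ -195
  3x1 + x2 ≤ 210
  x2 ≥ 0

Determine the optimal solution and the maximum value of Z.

Corner points and Z = 11x1 + 3x2:
  (0, 210) → Z = 630
  (0, 0) → Z = 0
  (485/8, 225/8) → Z = 3005/4
  (65/2, 0) → Z = 715/2

The binding constraints are -6x1 + 6x2 = -195 and 3x1 + x2 = 210.
Solving simultaneously gives x1 = 485/8, x2 = 225/8.

x1 = 485/8, x2 = 225/8, maximum Z = 3005/4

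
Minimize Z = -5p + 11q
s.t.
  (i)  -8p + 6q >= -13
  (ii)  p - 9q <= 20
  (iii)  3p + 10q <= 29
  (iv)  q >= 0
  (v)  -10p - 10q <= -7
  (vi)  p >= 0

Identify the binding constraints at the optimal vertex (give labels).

(i) and (iv)

Vertices and Z = -5p + 11q:
  (152/49, 193/98) → Z = 603/98
  (13/8, 0) → Z = -65/8
  (0, 29/10) → Z = 319/10
  (7/10, 0) → Z = -7/2
  (0, 7/10) → Z = 77/10

The minimum is at (13/8, 0). Substituting into each constraint, equality holds for (i) and (iv); the remaining constraints have slack.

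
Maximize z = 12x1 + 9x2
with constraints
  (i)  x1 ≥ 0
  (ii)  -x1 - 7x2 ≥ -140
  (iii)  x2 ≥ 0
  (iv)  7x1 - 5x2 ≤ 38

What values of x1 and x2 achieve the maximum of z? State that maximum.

x1 = 161/9, x2 = 157/9, maximum z = 1115/3

Extreme points and z = 12x1 + 9x2:
  (0, 20) → z = 180
  (0, 0) → z = 0
  (161/9, 157/9) → z = 1115/3
  (38/7, 0) → z = 456/7

At the optimal vertex, -x1 - 7x2 = -140 and 7x1 - 5x2 = 38.
Solving simultaneously gives x1 = 161/9, x2 = 157/9.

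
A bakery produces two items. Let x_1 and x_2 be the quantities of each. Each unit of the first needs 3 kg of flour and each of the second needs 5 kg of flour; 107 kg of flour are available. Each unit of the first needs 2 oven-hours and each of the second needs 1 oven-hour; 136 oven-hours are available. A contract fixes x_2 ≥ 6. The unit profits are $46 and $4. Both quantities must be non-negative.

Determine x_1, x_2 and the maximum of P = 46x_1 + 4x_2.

x_1 = 77/3, x_2 = 6, maximum P = 3614/3

Extreme points and P = 46x_1 + 4x_2:
  (0, 107/5) → P = 428/5
  (0, 6) → P = 24
  (77/3, 6) → P = 3614/3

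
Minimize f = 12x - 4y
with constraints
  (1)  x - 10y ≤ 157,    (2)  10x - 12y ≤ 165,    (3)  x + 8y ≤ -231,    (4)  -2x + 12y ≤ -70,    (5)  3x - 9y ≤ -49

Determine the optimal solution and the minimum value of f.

x = -148, y = -61/2, minimum f = -1654

Vertices and f = 12x - 4y:
  (-148, -61/2) → f = -1654
  (-1903/21, -520/21) → f = -20756/21
  (-79, -19) → f = -872
  (-2471/33, -644/33) → f = -27076/33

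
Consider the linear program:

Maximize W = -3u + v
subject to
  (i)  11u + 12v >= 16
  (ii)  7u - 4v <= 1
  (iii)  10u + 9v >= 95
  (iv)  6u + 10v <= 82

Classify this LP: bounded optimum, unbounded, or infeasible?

The boundaries 11u + 12v = 16 and 7u - 4v = 1 meet at (19/32, 101/128), but that point violates 10u + 9v ≥ 95. Every candidate vertex is excluded by some other constraint, so the feasible region is empty.

infeasible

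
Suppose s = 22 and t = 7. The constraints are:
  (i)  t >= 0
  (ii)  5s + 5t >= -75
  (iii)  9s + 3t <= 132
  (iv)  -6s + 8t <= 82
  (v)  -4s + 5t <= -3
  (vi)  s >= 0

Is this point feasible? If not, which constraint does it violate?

Constraint (iii): 9s + 3t = 219, which is not ≤ 132. All other constraints are satisfied.

not feasible — violates (iii)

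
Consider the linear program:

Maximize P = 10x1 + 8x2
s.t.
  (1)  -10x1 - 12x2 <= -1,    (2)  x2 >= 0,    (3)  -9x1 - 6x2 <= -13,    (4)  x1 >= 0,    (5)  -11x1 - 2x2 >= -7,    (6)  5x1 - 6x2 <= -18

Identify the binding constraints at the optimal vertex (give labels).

Feasible corners and P = 10x1 + 8x2:
  (0, 7/2) → P = 28
  (0, 3) → P = 24
  (3/38, 233/76) → P = 481/19

The maximum is at (0, 7/2). Substituting into each constraint, equality holds for (4) and (5); the remaining constraints have slack.

(4) and (5)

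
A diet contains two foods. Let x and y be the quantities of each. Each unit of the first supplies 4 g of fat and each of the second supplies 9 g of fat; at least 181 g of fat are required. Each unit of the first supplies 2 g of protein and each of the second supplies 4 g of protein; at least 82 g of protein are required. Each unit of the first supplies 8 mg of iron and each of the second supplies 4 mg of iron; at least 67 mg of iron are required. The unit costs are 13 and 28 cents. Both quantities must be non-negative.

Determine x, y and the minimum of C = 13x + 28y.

x = 7, y = 17, minimum C = 567

Vertices and C = 13x + 28y:
  (0, 41/2) → C = 574
  (181/4, 0) → C = 2353/4
  (7, 17) → C = 567
The feasible region is unbounded (it extends along (0, 1), (1, 0)), but C strictly increases along every unbounded feasible direction, so there is no improving ray and the minimum is attained at a vertex.

The binding constraints are 4x + 9y = 181 and 2x + 4y = 82.
Solving simultaneously gives x = 7, y = 17.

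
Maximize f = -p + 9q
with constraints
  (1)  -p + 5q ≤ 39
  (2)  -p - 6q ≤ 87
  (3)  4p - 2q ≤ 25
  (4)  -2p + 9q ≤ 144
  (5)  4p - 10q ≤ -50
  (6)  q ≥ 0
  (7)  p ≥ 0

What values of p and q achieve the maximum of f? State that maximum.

Feasible corners and f = -p + 9q:
  (203/18, 181/18) → f = 713/9
  (0, 39/5) → f = 351/5
  (175/16, 75/8) → f = 1175/16
  (0, 5) → f = 45

The optimum lies where -p + 5q = 39 and 4p - 2q = 25.
Solving simultaneously gives p = 203/18, q = 181/18.

p = 203/18, q = 181/18, maximum f = 713/9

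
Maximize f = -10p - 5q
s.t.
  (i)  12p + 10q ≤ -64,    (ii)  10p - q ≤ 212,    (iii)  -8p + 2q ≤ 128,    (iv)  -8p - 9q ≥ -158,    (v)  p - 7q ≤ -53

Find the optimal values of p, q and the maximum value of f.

p = -395/27, q = 148/27, maximum f = 1070/9

Extreme points and f = -10p - 5q:
  (-176/13, 128/13) → f = 1120/13
  (-489/47, 286/47) → f = 3460/47
  (-395/27, 148/27) → f = 1070/9

The optimum lies where -8p + 2q = 128 and p - 7q = -53.
Solving simultaneously gives p = -395/27, q = 148/27.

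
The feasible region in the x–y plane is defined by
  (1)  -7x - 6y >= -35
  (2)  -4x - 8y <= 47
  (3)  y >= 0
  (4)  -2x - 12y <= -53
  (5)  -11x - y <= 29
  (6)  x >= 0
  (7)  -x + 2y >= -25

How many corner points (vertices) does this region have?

3

Pairwise boundary intersections that survive every other constraint:
  (17/12, 301/72)
  (0, 35/6)
  (0, 53/12)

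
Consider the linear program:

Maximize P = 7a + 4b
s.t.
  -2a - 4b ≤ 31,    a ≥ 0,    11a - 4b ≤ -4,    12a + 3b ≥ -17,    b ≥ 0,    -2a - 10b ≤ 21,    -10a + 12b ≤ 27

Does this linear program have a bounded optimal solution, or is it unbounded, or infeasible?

bounded optimum

Vertices and P = 7a + 4b:
  (0, 1) → P = 4
  (0, 9/4) → P = 9
  (15/23, 257/92) → P = 362/23
The feasible region has finitely many vertices and no improving ray; the maximum is 362/23 at (15/23, 257/92).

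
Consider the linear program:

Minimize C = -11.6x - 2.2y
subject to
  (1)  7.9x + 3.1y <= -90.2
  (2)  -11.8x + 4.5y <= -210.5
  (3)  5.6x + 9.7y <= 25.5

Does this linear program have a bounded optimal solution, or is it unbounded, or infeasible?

From the feasible point (24665/7213, -272731/7213), moving in the direction (3.1, -7.9) keeps every constraint satisfied while C decreases without bound.

unbounded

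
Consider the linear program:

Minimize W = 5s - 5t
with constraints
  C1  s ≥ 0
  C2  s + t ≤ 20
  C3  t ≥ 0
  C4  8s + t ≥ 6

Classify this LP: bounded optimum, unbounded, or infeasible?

Vertices and W = 5s - 5t:
  (0, 20) → W = -100
  (0, 6) → W = -30
  (20, 0) → W = 100
  (3/4, 0) → W = 15/4
The feasible region has finitely many vertices and no improving ray; the minimum is -100 at (0, 20).

bounded optimum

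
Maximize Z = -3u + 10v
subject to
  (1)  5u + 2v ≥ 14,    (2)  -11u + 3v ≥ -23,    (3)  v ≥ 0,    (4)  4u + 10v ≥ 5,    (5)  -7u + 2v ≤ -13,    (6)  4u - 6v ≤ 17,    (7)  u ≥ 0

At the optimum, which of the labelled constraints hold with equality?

Extreme points and Z = -3u + 10v:
  (88/37, 39/37) → Z = 126/37
  (9/4, 11/8) → Z = 7
  (7, 18) → Z = 159

The maximum is at (7, 18). Substituting into each constraint, equality holds for (2) and (5); the remaining constraints have slack.

(2) and (5)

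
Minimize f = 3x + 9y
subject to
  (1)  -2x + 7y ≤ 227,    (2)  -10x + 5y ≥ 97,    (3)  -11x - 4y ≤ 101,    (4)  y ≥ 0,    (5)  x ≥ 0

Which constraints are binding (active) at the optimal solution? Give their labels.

(2) and (5)

Vertices and f = 3x + 9y:
  (38/5, 173/5) → f = 1671/5
  (0, 227/7) → f = 2043/7
  (0, 97/5) → f = 873/5

The minimum is at (0, 97/5). Substituting into each constraint, equality holds for (2) and (5); the remaining constraints have slack.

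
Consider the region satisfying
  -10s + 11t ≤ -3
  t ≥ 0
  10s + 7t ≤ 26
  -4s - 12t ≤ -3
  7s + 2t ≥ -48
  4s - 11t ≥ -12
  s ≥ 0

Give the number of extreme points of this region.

Intersecting each pair of boundary lines and keeping only the points that satisfy every inequality leaves:
  (307/180, 23/18)
  (69/164, 9/82)
  (13/5, 0)
  (3/4, 0)

4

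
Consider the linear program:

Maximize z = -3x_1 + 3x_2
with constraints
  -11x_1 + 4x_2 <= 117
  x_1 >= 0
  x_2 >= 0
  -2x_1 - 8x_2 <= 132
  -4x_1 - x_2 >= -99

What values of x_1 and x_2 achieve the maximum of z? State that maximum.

x_1 = 31/3, x_2 = 173/3, maximum z = 142

At the optimal vertex, -11x_1 + 4x_2 = 117 and -4x_1 - x_2 = -99.
Solving simultaneously gives x_1 = 31/3, x_2 = 173/3.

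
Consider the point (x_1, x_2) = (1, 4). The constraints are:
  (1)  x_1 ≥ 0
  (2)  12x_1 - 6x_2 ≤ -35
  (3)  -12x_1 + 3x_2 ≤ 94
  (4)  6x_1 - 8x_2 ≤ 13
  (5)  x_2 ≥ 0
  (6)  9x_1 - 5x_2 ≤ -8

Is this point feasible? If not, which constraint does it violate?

not feasible — violates (2)

Constraint (2): 12x_1 - 6x_2 = -12, which is not ≤ -35. All other constraints are satisfied.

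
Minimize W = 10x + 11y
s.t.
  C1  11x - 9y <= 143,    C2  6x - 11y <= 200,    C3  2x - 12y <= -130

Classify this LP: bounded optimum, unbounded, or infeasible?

From the feasible point (481/19, 286/19), moving in the direction (-12, -2) keeps every constraint satisfied while W decreases without bound.

unbounded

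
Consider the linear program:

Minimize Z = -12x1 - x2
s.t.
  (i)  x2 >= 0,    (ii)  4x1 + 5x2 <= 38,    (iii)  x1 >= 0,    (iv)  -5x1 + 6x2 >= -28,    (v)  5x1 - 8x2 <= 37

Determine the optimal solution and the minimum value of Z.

x1 = 368/49, x2 = 78/49, minimum Z = -642/7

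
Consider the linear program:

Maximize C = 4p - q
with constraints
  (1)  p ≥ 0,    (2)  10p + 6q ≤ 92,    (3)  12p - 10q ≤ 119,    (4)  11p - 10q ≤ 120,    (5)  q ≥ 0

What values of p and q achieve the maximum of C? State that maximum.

p = 46/5, q = 0, maximum C = 184/5

Feasible corners and C = 4p - q:
  (0, 46/3) → C = -46/3
  (0, 0) → C = 0
  (46/5, 0) → C = 184/5

The binding constraints are 10p + 6q = 92 and q = 0.
Solving simultaneously gives p = 46/5, q = 0.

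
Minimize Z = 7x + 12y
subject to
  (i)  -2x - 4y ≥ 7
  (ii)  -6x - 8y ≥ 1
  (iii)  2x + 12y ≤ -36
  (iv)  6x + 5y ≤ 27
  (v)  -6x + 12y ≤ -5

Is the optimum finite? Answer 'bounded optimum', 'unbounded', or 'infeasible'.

From the feasible point (13/2, -5), moving in the direction (-12, -6) keeps every constraint satisfied while Z decreases without bound.

unbounded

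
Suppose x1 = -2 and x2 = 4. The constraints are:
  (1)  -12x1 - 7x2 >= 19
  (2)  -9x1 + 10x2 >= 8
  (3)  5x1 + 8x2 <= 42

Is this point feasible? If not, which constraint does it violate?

not feasible — violates (1)

Constraint (1): -12x1 - 7x2 = -4, which is not ≥ 19. All other constraints are satisfied.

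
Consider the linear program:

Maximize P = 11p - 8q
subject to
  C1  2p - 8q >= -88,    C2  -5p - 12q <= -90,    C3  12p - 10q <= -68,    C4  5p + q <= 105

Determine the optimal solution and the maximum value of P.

Corner points and P = 11p - 8q:
  (-21/4, 155/16) → P = -541/4
  (84/19, 230/19) → P = -916/19
  (42/97, 710/97) → P = -5218/97

p = 84/19, q = 230/19, maximum P = -916/19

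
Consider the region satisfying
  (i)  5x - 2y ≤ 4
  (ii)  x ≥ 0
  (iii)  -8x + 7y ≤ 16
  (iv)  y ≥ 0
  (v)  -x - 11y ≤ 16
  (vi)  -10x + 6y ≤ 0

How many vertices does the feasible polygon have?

Intersecting each pair of boundary lines and keeping only the points that satisfy every inequality leaves:
  (4/5, 0)
  (12/5, 4)
  (0, 0)

3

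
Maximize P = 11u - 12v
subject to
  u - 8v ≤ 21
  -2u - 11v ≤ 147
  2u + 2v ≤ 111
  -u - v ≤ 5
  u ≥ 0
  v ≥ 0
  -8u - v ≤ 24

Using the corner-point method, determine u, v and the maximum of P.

Vertices and P = 11u - 12v:
  (155/3, 23/6) → P = 1567/3
  (21, 0) → P = 231
  (0, 111/2) → P = -666
  (0, 0) → P = 0

At the optimal vertex, u - 8v = 21 and 2u + 2v = 111.
Solving simultaneously gives u = 155/3, v = 23/6.

u = 155/3, v = 23/6, maximum P = 1567/3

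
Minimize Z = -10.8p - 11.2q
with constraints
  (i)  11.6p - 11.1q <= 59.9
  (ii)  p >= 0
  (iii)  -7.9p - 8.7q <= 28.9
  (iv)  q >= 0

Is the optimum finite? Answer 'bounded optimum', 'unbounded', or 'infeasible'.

unbounded

From the feasible point (599/116, 0), moving in the direction (0, 1) keeps every constraint satisfied while Z decreases without bound.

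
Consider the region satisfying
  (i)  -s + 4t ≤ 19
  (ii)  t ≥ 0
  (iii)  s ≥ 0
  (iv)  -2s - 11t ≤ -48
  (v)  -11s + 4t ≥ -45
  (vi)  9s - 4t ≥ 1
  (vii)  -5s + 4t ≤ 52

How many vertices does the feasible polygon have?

4

The feasible vertices (each the meet of two boundaries and inside every other half-plane) are:
  (32/5, 127/20)
  (5/2, 43/8)
  (229/43, 146/43)
  (203/107, 430/107)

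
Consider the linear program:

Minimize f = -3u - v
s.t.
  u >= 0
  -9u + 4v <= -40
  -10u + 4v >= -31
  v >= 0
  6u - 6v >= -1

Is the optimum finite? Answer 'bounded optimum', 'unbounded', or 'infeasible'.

infeasible

The boundaries u = 0 and v = 0 meet at (0, 0), but that point violates -9u + 4v ≤ -40. Every candidate vertex is excluded by some other constraint, so the feasible region is empty.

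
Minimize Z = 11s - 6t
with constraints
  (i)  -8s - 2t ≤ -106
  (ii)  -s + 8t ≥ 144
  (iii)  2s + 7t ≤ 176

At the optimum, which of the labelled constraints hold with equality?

Vertices and Z = 11s - 6t:
  (280/33, 629/33) → Z = -694/33
  (15/2, 23) → Z = -111/2
  (400/23, 464/23) → Z = 1616/23

The minimum is at (15/2, 23). Substituting into each constraint, equality holds for (i) and (iii); the remaining constraints have slack.

(i) and (iii)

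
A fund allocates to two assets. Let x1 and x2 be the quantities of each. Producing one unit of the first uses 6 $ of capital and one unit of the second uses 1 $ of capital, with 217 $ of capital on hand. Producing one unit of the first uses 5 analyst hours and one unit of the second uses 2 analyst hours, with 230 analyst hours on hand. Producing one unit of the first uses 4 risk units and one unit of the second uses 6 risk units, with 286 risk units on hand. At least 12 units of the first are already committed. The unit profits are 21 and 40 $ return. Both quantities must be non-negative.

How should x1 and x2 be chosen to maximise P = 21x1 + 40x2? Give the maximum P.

x1 = 12, x2 = 119/3, maximum P = 5516/3

Feasible corners and P = 21x1 + 40x2:
  (217/6, 0) → P = 1519/2
  (12, 0) → P = 252
  (127/4, 53/2) → P = 6907/4
  (12, 119/3) → P = 5516/3

The optimum lies where 4x1 + 6x2 = 286 and x1 = 12.
Solving simultaneously gives x1 = 12, x2 = 119/3.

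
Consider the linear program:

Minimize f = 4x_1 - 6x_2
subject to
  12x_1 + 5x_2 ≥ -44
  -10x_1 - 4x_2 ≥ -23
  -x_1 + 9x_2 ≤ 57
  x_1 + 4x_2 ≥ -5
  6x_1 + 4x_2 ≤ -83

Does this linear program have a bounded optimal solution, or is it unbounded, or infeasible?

The boundaries 12x_1 + 5x_2 = -44 and -10x_1 - 4x_2 = -23 meet at (291/2, -358), but that point violates x_1 + 4x_2 ≥ -5. Every candidate vertex is excluded by some other constraint, so the feasible region is empty.

infeasible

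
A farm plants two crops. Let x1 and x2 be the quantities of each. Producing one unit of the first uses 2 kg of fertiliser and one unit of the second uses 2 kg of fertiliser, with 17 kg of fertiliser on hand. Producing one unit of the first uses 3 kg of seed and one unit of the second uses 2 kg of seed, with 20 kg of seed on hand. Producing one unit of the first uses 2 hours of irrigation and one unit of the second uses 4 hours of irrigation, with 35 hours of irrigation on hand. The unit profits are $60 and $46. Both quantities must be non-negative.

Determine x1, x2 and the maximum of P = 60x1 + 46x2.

x1 = 3, x2 = 11/2, maximum P = 433

Vertices and P = 60x1 + 46x2:
  (0, 0) → P = 0
  (0, 17/2) → P = 391
  (20/3, 0) → P = 400
  (3, 11/2) → P = 433

At the optimal vertex, 2x1 + 2x2 = 17 and 3x1 + 2x2 = 20.
Solving simultaneously gives x1 = 3, x2 = 11/2.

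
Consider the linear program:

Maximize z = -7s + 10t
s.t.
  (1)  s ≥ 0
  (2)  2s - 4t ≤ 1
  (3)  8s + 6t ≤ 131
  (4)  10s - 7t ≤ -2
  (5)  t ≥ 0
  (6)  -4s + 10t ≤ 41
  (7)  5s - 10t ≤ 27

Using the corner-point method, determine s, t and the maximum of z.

Extreme points and z = -7s + 10t:
  (0, 2/7) → z = 20/7
  (0, 41/10) → z = 41
  (89/24, 67/12) → z = 239/8

s = 0, t = 41/10, maximum z = 41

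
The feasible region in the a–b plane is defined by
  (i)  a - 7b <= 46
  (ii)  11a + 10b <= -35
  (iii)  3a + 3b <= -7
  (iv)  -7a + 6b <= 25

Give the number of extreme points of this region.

Pairwise boundary intersections that survive every other constraint:
  (215/87, -541/87)
  (-451/43, -347/43)
  (-115/34, 15/68)

3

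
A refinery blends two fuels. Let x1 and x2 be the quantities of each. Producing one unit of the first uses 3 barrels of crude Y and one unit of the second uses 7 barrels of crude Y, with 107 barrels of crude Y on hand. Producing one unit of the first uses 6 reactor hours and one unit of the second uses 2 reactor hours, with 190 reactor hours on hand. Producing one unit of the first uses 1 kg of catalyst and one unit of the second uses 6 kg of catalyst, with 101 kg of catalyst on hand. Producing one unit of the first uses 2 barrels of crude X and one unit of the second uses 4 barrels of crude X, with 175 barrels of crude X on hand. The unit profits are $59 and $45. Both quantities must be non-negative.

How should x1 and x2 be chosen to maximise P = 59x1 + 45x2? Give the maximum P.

x1 = 31, x2 = 2, maximum P = 1919

Vertices and P = 59x1 + 45x2:
  (0, 0) → P = 0
  (0, 107/7) → P = 4815/7
  (95/3, 0) → P = 5605/3
  (31, 2) → P = 1919

At the optimal vertex, 3x1 + 7x2 = 107 and 6x1 + 2x2 = 190.
Solving simultaneously gives x1 = 31, x2 = 2.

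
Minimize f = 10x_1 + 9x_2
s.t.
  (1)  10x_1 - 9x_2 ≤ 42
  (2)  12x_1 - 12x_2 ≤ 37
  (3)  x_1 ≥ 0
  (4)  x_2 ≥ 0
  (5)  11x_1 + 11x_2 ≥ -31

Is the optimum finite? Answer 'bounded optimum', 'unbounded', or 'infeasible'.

Vertices and f = 10x_1 + 9x_2:
  (57/4, 67/6) → f = 243
  (37/12, 0) → f = 185/6
  (0, 0) → f = 0
The feasible region has finitely many vertices and no improving ray; the minimum is 0 at (0, 0).

bounded optimum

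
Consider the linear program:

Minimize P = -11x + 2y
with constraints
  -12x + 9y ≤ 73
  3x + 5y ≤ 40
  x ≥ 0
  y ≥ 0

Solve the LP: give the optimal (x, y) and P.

Feasible corners and P = -11x + 2y:
  (0, 8) → P = 16
  (40/3, 0) → P = -440/3
  (0, 0) → P = 0

x = 40/3, y = 0, minimum P = -440/3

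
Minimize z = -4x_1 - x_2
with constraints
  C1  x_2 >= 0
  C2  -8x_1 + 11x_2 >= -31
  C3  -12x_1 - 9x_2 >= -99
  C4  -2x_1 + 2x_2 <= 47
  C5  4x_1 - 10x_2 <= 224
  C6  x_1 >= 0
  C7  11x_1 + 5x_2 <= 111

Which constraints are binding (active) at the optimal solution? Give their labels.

Vertices and z = -4x_1 - x_2:
  (31/8, 0) → z = -31/2
  (0, 0) → z = 0
  (114/17, 35/17) → z = -491/17
  (0, 11) → z = -11

The minimum is at (114/17, 35/17). Substituting into each constraint, equality holds for C2 and C3; the remaining constraints have slack.

C2 and C3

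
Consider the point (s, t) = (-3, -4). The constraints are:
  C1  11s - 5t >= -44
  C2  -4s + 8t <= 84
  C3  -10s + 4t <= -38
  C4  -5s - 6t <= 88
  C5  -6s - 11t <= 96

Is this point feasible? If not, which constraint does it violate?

not feasible — violates C3

Constraint C3: -10s + 4t = 14, which is not ≤ -38. All other constraints are satisfied.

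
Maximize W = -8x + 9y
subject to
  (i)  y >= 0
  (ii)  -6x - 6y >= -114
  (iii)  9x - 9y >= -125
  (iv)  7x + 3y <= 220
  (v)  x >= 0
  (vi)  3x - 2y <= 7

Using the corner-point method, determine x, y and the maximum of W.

x = 23/9, y = 148/9, maximum W = 1148/9

Corner points and W = -8x + 9y:
  (0, 0) → W = 0
  (7/3, 0) → W = -56/3
  (23/9, 148/9) → W = 1148/9
  (9, 10) → W = 18
  (0, 125/9) → W = 125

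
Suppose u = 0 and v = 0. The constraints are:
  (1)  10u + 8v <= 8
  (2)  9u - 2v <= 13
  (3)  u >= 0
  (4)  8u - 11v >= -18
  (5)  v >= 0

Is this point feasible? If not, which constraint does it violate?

(1): 0 ≤ 8 ✓
(2): 0 ≤ 13 ✓
(3): 0 ≥ 0 ✓
(4): 0 ≥ -18 ✓
(5): 0 ≥ 0 ✓

feasible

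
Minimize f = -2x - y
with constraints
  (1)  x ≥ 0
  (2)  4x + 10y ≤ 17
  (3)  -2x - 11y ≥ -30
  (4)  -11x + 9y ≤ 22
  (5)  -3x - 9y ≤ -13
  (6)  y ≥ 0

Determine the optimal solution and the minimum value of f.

x = 23/6, y = 1/6, minimum f = -47/6

Vertices and f = -2x - y:
  (0, 17/10) → f = -17/10
  (0, 13/9) → f = -13/9
  (23/6, 1/6) → f = -47/6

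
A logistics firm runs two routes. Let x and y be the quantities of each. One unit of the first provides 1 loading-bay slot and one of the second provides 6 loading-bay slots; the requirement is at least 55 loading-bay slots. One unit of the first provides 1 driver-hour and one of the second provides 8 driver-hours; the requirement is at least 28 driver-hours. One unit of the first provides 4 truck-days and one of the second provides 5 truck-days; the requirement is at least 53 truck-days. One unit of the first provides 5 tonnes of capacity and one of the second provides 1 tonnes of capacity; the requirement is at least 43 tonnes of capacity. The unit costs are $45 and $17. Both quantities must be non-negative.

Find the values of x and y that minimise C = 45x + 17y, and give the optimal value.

The feasible region is unbounded (it extends along (0, 1), (1, 0)), but C strictly increases along every unbounded feasible direction, so there is no improving ray and the minimum is attained at a vertex.

At the optimal vertex, x + 6y = 55 and 5x + y = 43.
Solving simultaneously gives x = 7, y = 8.

x = 7, y = 8, minimum C = 451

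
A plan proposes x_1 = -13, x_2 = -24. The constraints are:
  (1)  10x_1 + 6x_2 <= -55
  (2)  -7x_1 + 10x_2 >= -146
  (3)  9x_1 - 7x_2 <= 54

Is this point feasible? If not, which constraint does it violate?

Constraint (2): -7x_1 + 10x_2 = -149, which is not ≥ -146. All other constraints are satisfied.

not feasible — violates (2)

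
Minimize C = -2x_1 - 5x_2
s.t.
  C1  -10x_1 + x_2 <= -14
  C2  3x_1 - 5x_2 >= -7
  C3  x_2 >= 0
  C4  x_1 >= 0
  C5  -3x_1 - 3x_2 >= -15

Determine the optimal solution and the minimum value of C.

Corner points and C = -2x_1 - 5x_2:
  (77/47, 112/47) → C = -714/47
  (7/5, 0) → C = -14/5
  (9/4, 11/4) → C = -73/4
  (5, 0) → C = -10

x_1 = 9/4, x_2 = 11/4, minimum C = -73/4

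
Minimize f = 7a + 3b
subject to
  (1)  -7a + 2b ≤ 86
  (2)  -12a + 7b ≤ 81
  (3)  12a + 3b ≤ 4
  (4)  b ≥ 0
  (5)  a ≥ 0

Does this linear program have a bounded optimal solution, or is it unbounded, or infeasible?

Extreme points and f = 7a + 3b:
  (1/3, 0) → f = 7/3
  (0, 4/3) → f = 4
  (0, 0) → f = 0
The feasible region has finitely many vertices and no improving ray; the minimum is 0 at (0, 0).

bounded optimum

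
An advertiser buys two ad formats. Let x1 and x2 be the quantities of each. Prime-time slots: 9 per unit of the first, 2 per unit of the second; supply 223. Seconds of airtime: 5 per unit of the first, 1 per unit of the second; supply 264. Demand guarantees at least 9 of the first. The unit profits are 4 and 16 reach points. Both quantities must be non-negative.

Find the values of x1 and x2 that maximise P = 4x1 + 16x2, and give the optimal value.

Corner points and P = 4x1 + 16x2:
  (223/9, 0) → P = 892/9
  (9, 0) → P = 36
  (9, 71) → P = 1172

The binding constraints are 9x1 + 2x2 = 223 and x1 = 9.
Solving simultaneously gives x1 = 9, x2 = 71.

x1 = 9, x2 = 71, maximum P = 1172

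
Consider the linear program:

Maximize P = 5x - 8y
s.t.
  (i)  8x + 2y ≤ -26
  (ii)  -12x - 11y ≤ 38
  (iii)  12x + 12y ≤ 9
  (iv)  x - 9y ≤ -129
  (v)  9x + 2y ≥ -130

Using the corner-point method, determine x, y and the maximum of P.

Vertices and P = 5x - 8y:
  (-1761/119, 1510/119) → P = -20885/119
  (-1354/75, 406/25) → P = -16514/75
  (-489/40, 519/40) → P = -6597/40
  (-263/14, 547/28) → P = -3503/14

The optimum lies where 12x + 12y = 9 and x - 9y = -129.
Solving simultaneously gives x = -489/40, y = 519/40.

x = -489/40, y = 519/40, maximum P = -6597/40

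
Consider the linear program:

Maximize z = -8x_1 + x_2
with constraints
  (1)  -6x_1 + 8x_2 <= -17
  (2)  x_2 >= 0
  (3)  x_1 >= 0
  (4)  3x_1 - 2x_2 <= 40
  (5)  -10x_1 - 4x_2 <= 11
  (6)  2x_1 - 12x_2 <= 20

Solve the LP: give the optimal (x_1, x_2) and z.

x_1 = 17/6, x_2 = 0, maximum z = -68/3

Extreme points and z = -8x_1 + x_2:
  (17/6, 0) → z = -68/3
  (143/6, 63/4) → z = -2099/12
  (10, 0) → z = -80
  (55/4, 5/8) → z = -875/8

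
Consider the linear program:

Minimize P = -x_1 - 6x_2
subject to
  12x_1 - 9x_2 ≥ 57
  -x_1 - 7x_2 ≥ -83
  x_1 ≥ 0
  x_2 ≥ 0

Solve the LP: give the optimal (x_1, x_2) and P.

x_1 = 83, x_2 = 0, minimum P = -83

Vertices and P = -x_1 - 6x_2:
  (382/31, 313/31) → P = -2260/31
  (19/4, 0) → P = -19/4
  (83, 0) → P = -83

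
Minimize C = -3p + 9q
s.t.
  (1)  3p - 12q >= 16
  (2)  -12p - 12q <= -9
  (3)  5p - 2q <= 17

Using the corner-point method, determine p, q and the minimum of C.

p = 37/14, q = -53/28, minimum C = -699/28

The binding constraints are -12p - 12q = -9 and 5p - 2q = 17.
Solving simultaneously gives p = 37/14, q = -53/28.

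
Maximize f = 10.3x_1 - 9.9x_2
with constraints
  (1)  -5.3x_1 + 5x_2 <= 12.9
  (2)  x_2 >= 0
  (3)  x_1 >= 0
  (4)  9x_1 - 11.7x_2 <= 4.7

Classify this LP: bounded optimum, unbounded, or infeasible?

unbounded

From the feasible point (0, 2.58), moving in the direction (11.7, 9) keeps every constraint satisfied while f increases without bound.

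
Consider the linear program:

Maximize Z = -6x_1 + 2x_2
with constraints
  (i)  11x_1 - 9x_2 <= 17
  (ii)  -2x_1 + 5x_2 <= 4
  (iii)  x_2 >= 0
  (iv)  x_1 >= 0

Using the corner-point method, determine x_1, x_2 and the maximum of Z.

Extreme points and Z = -6x_1 + 2x_2:
  (121/37, 78/37) → Z = -570/37
  (17/11, 0) → Z = -102/11
  (0, 4/5) → Z = 8/5
  (0, 0) → Z = 0

The binding constraints are -2x_1 + 5x_2 = 4 and x_1 = 0.
Solving simultaneously gives x_1 = 0, x_2 = 4/5.

x_1 = 0, x_2 = 4/5, maximum Z = 8/5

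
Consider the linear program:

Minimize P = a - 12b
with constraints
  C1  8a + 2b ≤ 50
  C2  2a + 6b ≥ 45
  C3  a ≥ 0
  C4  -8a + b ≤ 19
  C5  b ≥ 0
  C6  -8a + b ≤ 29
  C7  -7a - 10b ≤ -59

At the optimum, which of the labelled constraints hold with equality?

Extreme points and P = a - 12b:
  (105/22, 65/11) → P = -1455/22
  (1/2, 23) → P = -551/2
  (0, 15/2) → P = -90
  (0, 19) → P = -228

The minimum is at (1/2, 23). Substituting into each constraint, equality holds for C1 and C4; the remaining constraints have slack.

C1 and C4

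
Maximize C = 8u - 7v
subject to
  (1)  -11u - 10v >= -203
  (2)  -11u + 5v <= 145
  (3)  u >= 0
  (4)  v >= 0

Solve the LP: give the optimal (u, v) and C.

u = 203/11, v = 0, maximum C = 1624/11

Feasible corners and C = 8u - 7v:
  (0, 203/10) → C = -1421/10
  (203/11, 0) → C = 1624/11
  (0, 0) → C = 0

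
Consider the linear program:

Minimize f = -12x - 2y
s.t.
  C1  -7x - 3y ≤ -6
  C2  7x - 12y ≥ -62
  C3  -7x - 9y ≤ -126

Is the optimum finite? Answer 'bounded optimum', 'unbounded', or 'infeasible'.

unbounded

From the feasible point (318/49, 188/21), moving in the direction (12, 7) keeps every constraint satisfied while f decreases without bound.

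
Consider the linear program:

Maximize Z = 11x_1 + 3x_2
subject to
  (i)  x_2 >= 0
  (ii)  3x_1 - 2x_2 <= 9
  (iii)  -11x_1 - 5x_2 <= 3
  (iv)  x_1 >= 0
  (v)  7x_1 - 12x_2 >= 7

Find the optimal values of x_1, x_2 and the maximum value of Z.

x_1 = 47/11, x_2 = 21/11, maximum Z = 580/11

Corner points and Z = 11x_1 + 3x_2:
  (3, 0) → Z = 33
  (1, 0) → Z = 11
  (47/11, 21/11) → Z = 580/11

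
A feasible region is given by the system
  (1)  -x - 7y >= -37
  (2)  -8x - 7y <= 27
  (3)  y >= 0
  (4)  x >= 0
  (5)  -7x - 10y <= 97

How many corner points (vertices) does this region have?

Pairwise boundary intersections that survive every other constraint:
  (37, 0)
  (0, 37/7)
  (0, 0)

3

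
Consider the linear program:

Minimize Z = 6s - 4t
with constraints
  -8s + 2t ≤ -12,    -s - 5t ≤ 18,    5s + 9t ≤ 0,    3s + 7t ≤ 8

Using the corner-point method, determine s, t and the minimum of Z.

s = 54/41, t = -30/41, minimum Z = 444/41

Feasible corners and Z = 6s - 4t:
  (4/7, -26/7) → Z = 128/7
  (54/41, -30/41) → Z = 444/41
  (81/8, -45/8) → Z = 333/4

The optimum lies where -8s + 2t = -12 and 5s + 9t = 0.
Solving simultaneously gives s = 54/41, t = -30/41.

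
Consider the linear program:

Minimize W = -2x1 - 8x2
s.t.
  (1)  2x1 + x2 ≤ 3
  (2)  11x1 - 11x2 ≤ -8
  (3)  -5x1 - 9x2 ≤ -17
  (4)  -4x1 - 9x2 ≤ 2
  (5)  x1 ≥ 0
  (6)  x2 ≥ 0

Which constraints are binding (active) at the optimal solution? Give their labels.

(1) and (5)

Extreme points and W = -2x1 - 8x2:
  (25/33, 49/33) → W = -442/33
  (0, 3) → W = -24
  (115/154, 227/154) → W = -93/7
  (0, 17/9) → W = -136/9

The minimum is at (0, 3). Substituting into each constraint, equality holds for (1) and (5); the remaining constraints have slack.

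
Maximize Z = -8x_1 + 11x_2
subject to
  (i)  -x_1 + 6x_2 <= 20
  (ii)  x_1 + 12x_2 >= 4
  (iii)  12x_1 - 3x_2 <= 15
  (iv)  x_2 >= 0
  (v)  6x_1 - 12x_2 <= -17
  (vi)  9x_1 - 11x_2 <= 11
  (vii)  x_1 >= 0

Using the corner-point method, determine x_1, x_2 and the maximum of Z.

x_1 = 0, x_2 = 10/3, maximum Z = 110/3

Corner points and Z = -8x_1 + 11x_2:
  (50/23, 85/23) → Z = 535/23
  (0, 10/3) → Z = 110/3
  (11/6, 7/3) → Z = 11
  (0, 17/12) → Z = 187/12

The binding constraints are -x_1 + 6x_2 = 20 and x_1 = 0.
Solving simultaneously gives x_1 = 0, x_2 = 10/3.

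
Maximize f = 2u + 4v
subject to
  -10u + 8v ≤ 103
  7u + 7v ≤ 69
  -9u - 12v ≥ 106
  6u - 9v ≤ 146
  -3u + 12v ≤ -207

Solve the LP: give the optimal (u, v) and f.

Feasible corners and f = 2u + 4v:
  (-2095/42, -1039/21) → f = -893/3
  (-241/8, -793/32) → f = -1275/8
  (-37/15, -268/15) → f = -382/5

The binding constraints are 6u - 9v = 146 and -3u + 12v = -207.
Solving simultaneously gives u = -37/15, v = -268/15.

u = -37/15, v = -268/15, maximum f = -382/5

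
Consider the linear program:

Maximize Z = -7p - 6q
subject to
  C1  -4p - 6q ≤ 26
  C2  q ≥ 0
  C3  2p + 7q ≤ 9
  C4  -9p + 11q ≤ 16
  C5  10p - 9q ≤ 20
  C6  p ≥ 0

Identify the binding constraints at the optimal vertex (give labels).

C2 and C6

Feasible corners and Z = -7p - 6q:
  (2, 0) → Z = -14
  (0, 0) → Z = 0
  (221/88, 25/44) → Z = -1847/88
  (0, 9/7) → Z = -54/7

The maximum is at (0, 0). Substituting into each constraint, equality holds for C2 and C6; the remaining constraints have slack.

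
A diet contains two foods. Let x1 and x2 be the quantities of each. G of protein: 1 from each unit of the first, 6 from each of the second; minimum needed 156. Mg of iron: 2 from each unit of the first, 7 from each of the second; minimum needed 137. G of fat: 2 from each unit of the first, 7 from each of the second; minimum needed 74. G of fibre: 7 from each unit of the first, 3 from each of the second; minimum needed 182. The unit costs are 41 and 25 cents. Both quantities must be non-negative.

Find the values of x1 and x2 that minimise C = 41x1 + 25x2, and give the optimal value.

x1 = 16, x2 = 70/3, minimum C = 3718/3

Extreme points and C = 41x1 + 25x2:
  (0, 182/3) → C = 4550/3
  (156, 0) → C = 6396
  (16, 70/3) → C = 3718/3
The feasible region is unbounded (it extends along (0, 1), (1, 0)), but C strictly increases along every unbounded feasible direction, so there is no improving ray and the minimum is attained at a vertex.

The binding constraints are x1 + 6x2 = 156 and 7x1 + 3x2 = 182.
Solving simultaneously gives x1 = 16, x2 = 70/3.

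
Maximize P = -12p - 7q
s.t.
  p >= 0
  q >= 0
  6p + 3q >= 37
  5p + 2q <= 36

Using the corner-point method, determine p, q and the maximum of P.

p = 37/6, q = 0, maximum P = -74

Vertices and P = -12p - 7q:
  (0, 37/3) → P = -259/3
  (0, 18) → P = -126
  (37/6, 0) → P = -74
  (36/5, 0) → P = -432/5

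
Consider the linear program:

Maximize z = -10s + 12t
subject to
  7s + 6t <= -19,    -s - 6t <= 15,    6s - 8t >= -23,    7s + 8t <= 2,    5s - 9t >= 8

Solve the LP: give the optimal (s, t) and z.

s = -29/13, t = -83/39, maximum z = -42/13

Vertices and z = -10s + 12t:
  (-2/3, -43/18) → z = -22
  (-41/31, -151/93) → z = -194/31
  (-29/13, -83/39) → z = -42/13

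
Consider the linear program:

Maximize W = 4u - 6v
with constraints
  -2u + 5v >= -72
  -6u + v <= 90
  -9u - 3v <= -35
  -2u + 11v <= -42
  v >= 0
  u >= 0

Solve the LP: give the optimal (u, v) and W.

The binding constraints are -2u + 5v = -72 and -2u + 11v = -42.
Solving simultaneously gives u = 97/2, v = 5.

u = 97/2, v = 5, maximum W = 164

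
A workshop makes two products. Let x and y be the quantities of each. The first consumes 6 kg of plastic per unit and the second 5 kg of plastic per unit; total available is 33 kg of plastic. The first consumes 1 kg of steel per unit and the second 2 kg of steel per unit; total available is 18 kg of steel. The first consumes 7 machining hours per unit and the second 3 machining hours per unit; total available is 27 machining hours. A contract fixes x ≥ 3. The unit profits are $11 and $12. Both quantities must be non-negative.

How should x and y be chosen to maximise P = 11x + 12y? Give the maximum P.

Corner points and P = 11x + 12y:
  (27/7, 0) → P = 297/7
  (3, 0) → P = 33
  (3, 2) → P = 57

x = 3, y = 2, maximum P = 57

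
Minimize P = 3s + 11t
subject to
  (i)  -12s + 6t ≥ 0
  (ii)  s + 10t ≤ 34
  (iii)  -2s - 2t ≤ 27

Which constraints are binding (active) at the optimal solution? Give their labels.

Corner points and P = 3s + 11t:
  (34/21, 68/21) → P = 850/21
  (-9/2, -9) → P = -225/2
  (-169/9, 95/18) → P = 31/18

The minimum is at (-9/2, -9). Substituting into each constraint, equality holds for (i) and (iii); the remaining constraints have slack.

(i) and (iii)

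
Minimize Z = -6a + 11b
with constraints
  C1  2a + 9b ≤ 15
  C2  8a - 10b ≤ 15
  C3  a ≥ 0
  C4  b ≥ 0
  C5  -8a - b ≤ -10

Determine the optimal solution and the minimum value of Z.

Corner points and Z = -6a + 11b:
  (285/92, 45/46) → Z = -180/23
  (15/14, 10/7) → Z = 65/7
  (15/8, 0) → Z = -45/4
  (5/4, 0) → Z = -15/2

The binding constraints are 8a - 10b = 15 and b = 0.
Solving simultaneously gives a = 15/8, b = 0.

a = 15/8, b = 0, minimum Z = -45/4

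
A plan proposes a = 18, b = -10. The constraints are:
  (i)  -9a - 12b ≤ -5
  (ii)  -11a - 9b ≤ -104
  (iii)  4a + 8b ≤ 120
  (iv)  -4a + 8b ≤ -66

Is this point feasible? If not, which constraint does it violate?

feasible

(i): -42 ≤ -5 ✓
(ii): -108 ≤ -104 ✓
(iii): -8 ≤ 120 ✓
(iv): -152 ≤ -66 ✓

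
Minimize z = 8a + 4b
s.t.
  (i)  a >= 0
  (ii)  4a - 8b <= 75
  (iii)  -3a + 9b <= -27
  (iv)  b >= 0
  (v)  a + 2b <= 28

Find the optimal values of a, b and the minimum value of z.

Corner points and z = 8a + 4b:
  (75/4, 0) → z = 150
  (187/8, 37/16) → z = 785/4
  (9, 0) → z = 72
  (102/5, 19/5) → z = 892/5

The binding constraints are -3a + 9b = -27 and b = 0.
Solving simultaneously gives a = 9, b = 0.

a = 9, b = 0, minimum z = 72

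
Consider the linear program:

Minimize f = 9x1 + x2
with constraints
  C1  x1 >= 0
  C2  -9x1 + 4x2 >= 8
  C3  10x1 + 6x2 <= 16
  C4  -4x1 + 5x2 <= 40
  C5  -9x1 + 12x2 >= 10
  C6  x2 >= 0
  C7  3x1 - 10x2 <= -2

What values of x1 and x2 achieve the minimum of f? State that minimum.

x1 = 0, x2 = 2, minimum f = 2

Extreme points and f = 9x1 + x2:
  (0, 2) → f = 2
  (0, 8/3) → f = 8/3
  (8/47, 112/47) → f = 184/47

The optimum lies where x1 = 0 and -9x1 + 4x2 = 8.
Solving simultaneously gives x1 = 0, x2 = 2.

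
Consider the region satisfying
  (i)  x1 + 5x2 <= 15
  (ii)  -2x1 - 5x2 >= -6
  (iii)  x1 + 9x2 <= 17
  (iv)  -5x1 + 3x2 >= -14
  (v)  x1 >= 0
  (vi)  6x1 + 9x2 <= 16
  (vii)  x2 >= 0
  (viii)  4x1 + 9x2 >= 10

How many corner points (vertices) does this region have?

5

Intersecting each pair of boundary lines and keeping only the points that satisfy every inequality leaves:
  (0, 6/5)
  (13/6, 1/3)
  (0, 10/9)
  (8/3, 0)
  (5/2, 0)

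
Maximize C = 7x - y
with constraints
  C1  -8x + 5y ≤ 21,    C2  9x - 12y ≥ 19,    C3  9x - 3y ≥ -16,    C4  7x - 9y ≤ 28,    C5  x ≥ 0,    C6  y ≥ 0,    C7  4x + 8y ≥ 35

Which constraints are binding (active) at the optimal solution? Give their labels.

C2 and C4

Extreme points and C = 7x - y:
  (55, 119/3) → C = 1036/3
  (143/30, 239/120) → C = 251/8
  (539/92, 133/92) → C = 910/23

The maximum is at (55, 119/3). Substituting into each constraint, equality holds for C2 and C4; the remaining constraints have slack.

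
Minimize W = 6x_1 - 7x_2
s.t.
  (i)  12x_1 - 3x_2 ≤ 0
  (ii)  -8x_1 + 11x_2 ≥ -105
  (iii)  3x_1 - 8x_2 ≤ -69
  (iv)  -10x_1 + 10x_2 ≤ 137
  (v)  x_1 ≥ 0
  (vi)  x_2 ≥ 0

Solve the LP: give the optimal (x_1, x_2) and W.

x_1 = 137/30, x_2 = 274/15, minimum W = -1507/15

Corner points and W = 6x_1 - 7x_2:
  (69/29, 276/29) → W = -1518/29
  (137/30, 274/15) → W = -1507/15
  (0, 69/8) → W = -483/8
  (0, 137/10) → W = -959/10

The binding constraints are 12x_1 - 3x_2 = 0 and -10x_1 + 10x_2 = 137.
Solving simultaneously gives x_1 = 137/30, x_2 = 274/15.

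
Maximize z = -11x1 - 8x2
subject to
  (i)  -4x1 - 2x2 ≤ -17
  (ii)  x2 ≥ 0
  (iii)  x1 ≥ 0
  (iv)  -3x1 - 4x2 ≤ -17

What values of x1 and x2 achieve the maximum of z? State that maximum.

x1 = 17/5, x2 = 17/10, maximum z = -51

Extreme points and z = -11x1 - 8x2:
  (0, 17/2) → z = -68
  (17/5, 17/10) → z = -51
  (17/3, 0) → z = -187/3
The feasible region is unbounded (it extends along (0, 1), (1, 0)), but z strictly decreases along every unbounded feasible direction, so there is no improving ray and the maximum is attained at a vertex.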